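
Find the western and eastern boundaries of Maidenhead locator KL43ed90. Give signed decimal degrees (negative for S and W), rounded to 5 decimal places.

Field K=10, L=11: +10·20° lon, +11·10° lat → SW at lon 20°, lat 20°.
Square 4, 3: +4·2° lon, +3·1° lat → SW at lon 28°, lat 23°.
Subsquare e=4, d=3: +4·0.0833333° lon, +3·0.0416667° lat → SW at lon 28.3333°, lat 23.125°.
Extended square 9, 0: +9·0.00833333° lon, +0·0.00416667° lat → SW at lon 28.4083°, lat 23.125°.
Cell spans 0.00833333° lon × 0.00416667° lat.
west 28.40833, east 28.41667.

28.40833, 28.41667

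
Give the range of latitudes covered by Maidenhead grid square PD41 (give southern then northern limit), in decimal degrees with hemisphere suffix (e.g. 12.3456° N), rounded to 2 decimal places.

59.00° S, 58.00° S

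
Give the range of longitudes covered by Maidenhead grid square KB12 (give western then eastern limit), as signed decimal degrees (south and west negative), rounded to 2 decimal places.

Field K=10, B=1: +10·20° lon, +1·10° lat → SW at lon 20°, lat -80°.
Square 1, 2: +1·2° lon, +2·1° lat → SW at lon 22°, lat -78°.
Cell spans 2° lon × 1° lat.
west 22.00, east 24.00.

22.00, 24.00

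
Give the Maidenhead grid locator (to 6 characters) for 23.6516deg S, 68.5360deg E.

MG46gi

Offset from 180°W / 90°S: lon 248.5360°, lat 66.3484°.
Field (20°×10°, letters A–R): 248.5360/20 → 12 → M, 66.3484/10 → 6 → G; chars MG.
Square (2°×1°, digits 0–9): 8.5360/2 → 4, 6.3484/1 → 6; chars 46.
Subsquare (5′×2.5′, letters a–x): 0.5360/0.0833333 → 6 → g, 0.3484/0.0416667 → 8 → i; chars gi.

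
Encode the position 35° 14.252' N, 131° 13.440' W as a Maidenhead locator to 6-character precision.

Add 180° to longitude and 90° to latitude: 48.7760, 125.2375.
Field (20°×10°, letters A–R): lon ⌊48.7760/20⌋ = 2 → C; lat ⌊125.2375/10⌋ = 12 → M.
Square (2°×1°, digits 0–9): lon ⌊8.7760/2⌋ = 4; lat ⌊5.2375/1⌋ = 5.
Subsquare (5′×2.5′, letters a–x): lon ⌊0.7760/0.0833333⌋ = 9 → j; lat ⌊0.2375/0.0416667⌋ = 5 → f.

CM45jf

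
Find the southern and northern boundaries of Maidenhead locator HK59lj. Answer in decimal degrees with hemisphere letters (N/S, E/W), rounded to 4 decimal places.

Field H=7, K=10: +7·20° lon, +10·10° lat → SW at lon -40°, lat 10°.
Square 5, 9: +5·2° lon, +9·1° lat → SW at lon -30°, lat 19°.
Subsquare l=11, j=9: +11·0.0833333° lon, +9·0.0416667° lat → SW at lon -29.0833°, lat 19.375°.
Cell spans 0.0833333° lon × 0.0416667° lat.
south 19.3750° N, north 19.4167° N.

19.3750° N, 19.4167° N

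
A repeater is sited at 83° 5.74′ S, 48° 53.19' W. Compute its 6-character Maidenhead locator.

GA56nv

Add 180° to longitude and 90° to latitude: 131.1135, 6.9043.
Field: lon ⌊131.1135/20⌋ = 6 → G; lat ⌊6.9043/10⌋ = 0 → A.
Square: lon ⌊11.1135/2⌋ = 5; lat ⌊6.9043/1⌋ = 6.
Subsquare: lon ⌊1.1135/0.0833333⌋ = 13 → n; lat ⌊0.9043/0.0416667⌋ = 21 → v.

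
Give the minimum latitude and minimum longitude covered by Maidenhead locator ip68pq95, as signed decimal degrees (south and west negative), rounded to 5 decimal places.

68.68750, -6.67500

Field I=8, P=15: +8·20° lon, +15·10° lat → SW at lon -20°, lat 60°.
Square 6, 8: +6·2° lon, +8·1° lat → SW at lon -8°, lat 68°.
Subsquare p=15, q=16: +15·0.0833333° lon, +16·0.0416667° lat → SW at lon -6.75°, lat 68.6667°.
Extended square 9, 5: +9·0.00833333° lon, +5·0.00416667° lat → SW at lon -6.675°, lat 68.6875°.
latitude 68.68750, longitude -6.67500.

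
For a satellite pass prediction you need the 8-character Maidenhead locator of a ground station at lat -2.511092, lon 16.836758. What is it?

Add 180° to longitude and 90° to latitude: 196.83676, 87.48891.
Field: 196.83676/20 → 9 → J, 87.48891/10 → 8 → I; chars JI.
Square: 16.83676/2 → 8, 7.48891/1 → 7; chars 87.
Subsquare: 0.83676/0.0833333 → 10 → k, 0.48891/0.0416667 → 11 → l; chars kl.
Extended square: 0.00342/0.00833333 → 0, 0.03057/0.00416667 → 7; chars 07.

JI87kl07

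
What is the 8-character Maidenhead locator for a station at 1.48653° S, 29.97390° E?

Shift to the Maidenhead origin (180°W, 90°S): lon 209.97390, lat 88.51347.
Field: 209.97390/20 → 10 → K, 88.51347/10 → 8 → I; chars KI.
Square: 9.97390/2 → 4, 8.51347/1 → 8; chars 48.
Subsquare: 1.97390/0.0833333 → 23 → x, 0.51347/0.0416667 → 12 → m; chars xm.
Extended square: 0.05723/0.00833333 → 6, 0.01347/0.00416667 → 3; chars 63.

KI48xm63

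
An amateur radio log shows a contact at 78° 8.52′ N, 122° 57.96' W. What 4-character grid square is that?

Shift to the Maidenhead origin (180°W, 90°S): lon 57.03, lat 168.14.
Field: lon ⌊57.03/20⌋ = 2 → C; lat ⌊168.14/10⌋ = 16 → Q.
Square: lon ⌊17.03/2⌋ = 8; lat ⌊8.14/1⌋ = 8.

CQ88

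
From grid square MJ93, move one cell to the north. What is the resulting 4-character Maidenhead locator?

MJ94

Latitude square 3; +1 → 4.
The longitude characters are unchanged.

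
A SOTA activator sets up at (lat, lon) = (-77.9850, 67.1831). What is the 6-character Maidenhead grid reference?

MB32oa

Shift to the Maidenhead origin (180°W, 90°S): lon 247.1831, lat 12.0150.
Field (20°×10°, letters A–R): lon ⌊247.1831/20⌋ = 12 → M; lat ⌊12.0150/10⌋ = 1 → B.
Square (2°×1°, digits 0–9): lon ⌊7.1831/2⌋ = 3; lat ⌊2.0150/1⌋ = 2.
Subsquare (5′×2.5′, letters a–x): lon ⌊1.1831/0.0833333⌋ = 14 → o; lat ⌊0.0150/0.0416667⌋ = 0 → a.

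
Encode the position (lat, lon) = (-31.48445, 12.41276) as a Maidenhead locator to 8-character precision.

Add 180° to longitude and 90° to latitude: 192.41276, 58.51555.
Field: lon ⌊192.41276/20⌋ = 9 → J; lat ⌊58.51555/10⌋ = 5 → F.
Square: lon ⌊12.41276/2⌋ = 6; lat ⌊8.51555/1⌋ = 8.
Subsquare: lon ⌊0.41276/0.0833333⌋ = 4 → e; lat ⌊0.51555/0.0416667⌋ = 12 → m.
Extended square: lon ⌊0.07943/0.00833333⌋ = 9; lat ⌊0.01555/0.00416667⌋ = 3.

JF68em93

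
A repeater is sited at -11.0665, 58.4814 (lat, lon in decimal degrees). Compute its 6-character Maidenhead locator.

Add 180° to longitude and 90° to latitude: 238.4814, 78.9335.
Field: lon ⌊238.4814/20⌋ = 11 → L; lat ⌊78.9335/10⌋ = 7 → H.
Square: lon ⌊18.4814/2⌋ = 9; lat ⌊8.9335/1⌋ = 8.
Subsquare: lon ⌊0.4814/0.0833333⌋ = 5 → f; lat ⌊0.9335/0.0416667⌋ = 22 → w.

LH98fw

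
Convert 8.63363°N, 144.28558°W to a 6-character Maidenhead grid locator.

BJ78up

Add 180° to longitude and 90° to latitude: 35.7144, 98.6336.
Field (20°×10°, letters A–R): lon ⌊35.7144/20⌋ = 1 → B; lat ⌊98.6336/10⌋ = 9 → J.
Square (2°×1°, digits 0–9): lon ⌊15.7144/2⌋ = 7; lat ⌊8.6336/1⌋ = 8.
Subsquare (5′×2.5′, letters a–x): lon ⌊1.7144/0.0833333⌋ = 20 → u; lat ⌊0.6336/0.0416667⌋ = 15 → p.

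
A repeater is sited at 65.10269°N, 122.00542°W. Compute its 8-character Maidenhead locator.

CP85xc94

Shift to the Maidenhead origin (180°W, 90°S): lon 57.99458, lat 155.10269.
Field: lon ⌊57.99458/20⌋ = 2 → C; lat ⌊155.10269/10⌋ = 15 → P.
Square: lon ⌊17.99458/2⌋ = 8; lat ⌊5.10269/1⌋ = 5.
Subsquare: lon ⌊1.99458/0.0833333⌋ = 23 → x; lat ⌊0.10269/0.0416667⌋ = 2 → c.
Extended square: lon ⌊0.07791/0.00833333⌋ = 9; lat ⌊0.01936/0.00416667⌋ = 4.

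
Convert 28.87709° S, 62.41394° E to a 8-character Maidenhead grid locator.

Shift to the Maidenhead origin (180°W, 90°S): lon 242.41394, lat 61.12291.
Field (20°×10°, letters A–R): 242.41394/20 → 12 → M, 61.12291/10 → 6 → G; chars MG.
Square (2°×1°, digits 0–9): 2.41394/2 → 1, 1.12291/1 → 1; chars 11.
Subsquare (5′×2.5′, letters a–x): 0.41394/0.0833333 → 4 → e, 0.12291/0.0416667 → 2 → c; chars ec.
Extended square (30″×15″, digits 0–9): 0.08061/0.00833333 → 9, 0.03958/0.00416667 → 9; chars 99.

MG11ec99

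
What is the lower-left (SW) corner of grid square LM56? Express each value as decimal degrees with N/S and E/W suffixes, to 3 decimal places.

36.000° N, 50.000° E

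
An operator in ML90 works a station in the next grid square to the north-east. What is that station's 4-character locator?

Longitude square 9; +1 → 10, wraps to 0, carry into field.
Longitude field M = 12; +1 → 13 = N.
Latitude square 0; +1 → 1.

NL01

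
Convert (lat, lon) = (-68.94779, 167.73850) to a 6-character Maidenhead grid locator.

RC31ub

Shift to the Maidenhead origin (180°W, 90°S): lon 347.7385, lat 21.0522.
Field: lon ⌊347.7385/20⌋ = 17 → R; lat ⌊21.0522/10⌋ = 2 → C.
Square: lon ⌊7.7385/2⌋ = 3; lat ⌊1.0522/1⌋ = 1.
Subsquare: lon ⌊1.7385/0.0833333⌋ = 20 → u; lat ⌊0.0522/0.0416667⌋ = 1 → b.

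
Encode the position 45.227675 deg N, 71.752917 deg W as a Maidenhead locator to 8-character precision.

FN45cf94

Shift to the Maidenhead origin (180°W, 90°S): lon 108.24708, lat 135.22768.
Field: 108.24708/20 → 5 → F, 135.22768/10 → 13 → N; chars FN.
Square: 8.24708/2 → 4, 5.22768/1 → 5; chars 45.
Subsquare: 0.24708/0.0833333 → 2 → c, 0.22768/0.0416667 → 5 → f; chars cf.
Extended square: 0.08042/0.00833333 → 9, 0.01934/0.00416667 → 4; chars 94.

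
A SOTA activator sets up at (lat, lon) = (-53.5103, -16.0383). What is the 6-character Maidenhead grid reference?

Offset from 180°W / 90°S: lon 163.9617°, lat 36.4897°.
Field: 163.9617/20 → 8 → I, 36.4897/10 → 3 → D; chars ID.
Square: 3.9617/2 → 1, 6.4897/1 → 6; chars 16.
Subsquare: 1.9617/0.0833333 → 23 → x, 0.4897/0.0416667 → 11 → l; chars xl.

ID16xl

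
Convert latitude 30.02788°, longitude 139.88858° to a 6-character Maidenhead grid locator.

PM90wa

Add 180° to longitude and 90° to latitude: 319.8886, 120.0279.
Field: 319.8886/20 → 15 → P, 120.0279/10 → 12 → M; chars PM.
Square: 19.8886/2 → 9, 0.0279/1 → 0; chars 90.
Subsquare: 1.8886/0.0833333 → 22 → w, 0.0279/0.0416667 → 0 → a; chars wa.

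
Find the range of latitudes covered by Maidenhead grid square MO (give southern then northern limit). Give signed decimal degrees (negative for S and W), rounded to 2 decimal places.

50.00, 60.00

Field M=12, O=14: +12·20° lon, +14·10° lat → SW at lon 60°, lat 50°.
Cell spans 20° lon × 10° lat.
south 50.00, north 60.00.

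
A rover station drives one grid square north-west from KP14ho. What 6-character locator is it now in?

Longitude subsquare h = 7; −1 → 6 = g.
Latitude subsquare o = 14; +1 → 15 = p.

KP14gp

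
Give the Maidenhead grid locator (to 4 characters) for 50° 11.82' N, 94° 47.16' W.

EO20

Offset from 180°W / 90°S: lon 85.21°, lat 140.20°.
Field (20°×10°, letters A–R): lon ⌊85.21/20⌋ = 4 → E; lat ⌊140.20/10⌋ = 14 → O.
Square (2°×1°, digits 0–9): lon ⌊5.21/2⌋ = 2; lat ⌊0.20/1⌋ = 0.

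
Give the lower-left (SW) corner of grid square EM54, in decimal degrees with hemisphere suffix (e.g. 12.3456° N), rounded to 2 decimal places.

34.00° N, 90.00° W

Field E=4, M=12: +4·20° lon, +12·10° lat → SW at lon -100°, lat 30°.
Square 5, 4: +5·2° lon, +4·1° lat → SW at lon -90°, lat 34°.
latitude 34.00° N, longitude 90.00° W.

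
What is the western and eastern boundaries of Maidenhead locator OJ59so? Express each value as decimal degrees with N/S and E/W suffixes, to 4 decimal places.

111.5000° E, 111.5833° E

Field O=14, J=9: +14·20° lon, +9·10° lat → SW at lon 100°, lat 0°.
Square 5, 9: +5·2° lon, +9·1° lat → SW at lon 110°, lat 9°.
Subsquare s=18, o=14: +18·0.0833333° lon, +14·0.0416667° lat → SW at lon 111.5°, lat 9.58333°.
Cell spans 0.0833333° lon × 0.0416667° lat.
west 111.5000° E, east 111.5833° E.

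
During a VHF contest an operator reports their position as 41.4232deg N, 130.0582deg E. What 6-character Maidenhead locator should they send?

Shift to the Maidenhead origin (180°W, 90°S): lon 310.0582, lat 131.4232.
Field: lon ⌊310.0582/20⌋ = 15 → P; lat ⌊131.4232/10⌋ = 13 → N.
Square: lon ⌊10.0582/2⌋ = 5; lat ⌊1.4232/1⌋ = 1.
Subsquare: lon ⌊0.0582/0.0833333⌋ = 0 → a; lat ⌊0.4232/0.0416667⌋ = 10 → k.

PN51ak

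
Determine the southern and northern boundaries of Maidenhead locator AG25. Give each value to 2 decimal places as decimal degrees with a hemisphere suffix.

25.00° S, 24.00° S

Field A=0, G=6: +0·20° lon, +6·10° lat → SW at lon -180°, lat -30°.
Square 2, 5: +2·2° lon, +5·1° lat → SW at lon -176°, lat -25°.
Cell spans 2° lon × 1° lat.
south 25.00° S, north 24.00° S.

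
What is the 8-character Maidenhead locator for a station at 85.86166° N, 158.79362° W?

BR05ou46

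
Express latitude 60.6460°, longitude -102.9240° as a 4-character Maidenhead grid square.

DP80

Add 180° to longitude and 90° to latitude: 77.08, 150.65.
Field: 77.08/20 → 3 → D, 150.65/10 → 15 → P; chars DP.
Square: 17.08/2 → 8, 0.65/1 → 0; chars 80.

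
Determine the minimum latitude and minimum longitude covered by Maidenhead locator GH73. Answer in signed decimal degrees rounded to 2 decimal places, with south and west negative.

-17.00, -46.00

Field G=6, H=7: +6·20° lon, +7·10° lat → SW at lon -60°, lat -20°.
Square 7, 3: +7·2° lon, +3·1° lat → SW at lon -46°, lat -17°.
latitude -17.00, longitude -46.00.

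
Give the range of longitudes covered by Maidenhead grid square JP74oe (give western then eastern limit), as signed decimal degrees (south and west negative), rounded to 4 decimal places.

15.1667, 15.2500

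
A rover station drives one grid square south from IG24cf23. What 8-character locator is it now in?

IG24cf22

Latitude extended square 3; −1 → 2.
The longitude characters are unchanged.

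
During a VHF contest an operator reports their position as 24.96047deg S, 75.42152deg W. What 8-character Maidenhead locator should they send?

FG25ga99

Shift to the Maidenhead origin (180°W, 90°S): lon 104.57848, lat 65.03953.
Field: 104.57848/20 → 5 → F, 65.03953/10 → 6 → G; chars FG.
Square: 4.57848/2 → 2, 5.03953/1 → 5; chars 25.
Subsquare: 0.57848/0.0833333 → 6 → g, 0.03953/0.0416667 → 0 → a; chars ga.
Extended square: 0.07848/0.00833333 → 9, 0.03953/0.00416667 → 9; chars 99.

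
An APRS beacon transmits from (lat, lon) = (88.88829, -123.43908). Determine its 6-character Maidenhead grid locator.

Offset from 180°W / 90°S: lon 56.5609°, lat 178.8883°.
Field: 56.5609/20 → 2 → C, 178.8883/10 → 17 → R; chars CR.
Square: 16.5609/2 → 8, 8.8883/1 → 8; chars 88.
Subsquare: 0.5609/0.0833333 → 6 → g, 0.8883/0.0416667 → 21 → v; chars gv.

CR88gv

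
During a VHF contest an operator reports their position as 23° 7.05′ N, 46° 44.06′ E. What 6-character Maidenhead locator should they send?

LL33ic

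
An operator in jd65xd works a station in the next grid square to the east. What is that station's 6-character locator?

Longitude subsquare x = 23; +1 → 24, wraps to 0 = a, carry into square.
Longitude square 6; +1 → 7.
The latitude characters are unchanged.

JD75ad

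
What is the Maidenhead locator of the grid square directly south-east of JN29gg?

JN29hf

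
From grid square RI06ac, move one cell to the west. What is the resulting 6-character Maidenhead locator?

QI96xc

Longitude subsquare a = 0; −1 → -1, wraps to 23 = x, carry into square.
Longitude square 0; −1 → -1, wraps to 9, carry into field.
Longitude field R = 17; −1 → 16 = Q.
The latitude characters are unchanged.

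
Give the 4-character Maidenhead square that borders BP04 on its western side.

AP94

Longitude square 0; −1 → -1, wraps to 9, carry into field.
Longitude field B = 1; −1 → 0 = A.
The latitude characters are unchanged.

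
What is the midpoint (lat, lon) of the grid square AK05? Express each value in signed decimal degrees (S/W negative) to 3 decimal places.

15.500, -179.000

Field A=0, K=10: +0·20° lon, +10·10° lat → SW at lon -180°, lat 10°.
Square 0, 5: +0·2° lon, +5·1° lat → SW at lon -180°, lat 15°.
Cell spans 2° lon × 1° lat. Centre is SW corner plus half of each.
latitude 15.500, longitude -179.000.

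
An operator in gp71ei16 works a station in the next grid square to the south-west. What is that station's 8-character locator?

GP71ei05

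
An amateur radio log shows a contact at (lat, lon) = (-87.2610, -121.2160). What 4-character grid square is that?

Add 180° to longitude and 90° to latitude: 58.78, 2.74.
Field: 58.78/20 → 2 → C, 2.74/10 → 0 → A; chars CA.
Square: 18.78/2 → 9, 2.74/1 → 2; chars 92.

CA92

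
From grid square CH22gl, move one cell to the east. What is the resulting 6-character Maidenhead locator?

CH22hl

Longitude subsquare g = 6; +1 → 7 = h.
The latitude characters are unchanged.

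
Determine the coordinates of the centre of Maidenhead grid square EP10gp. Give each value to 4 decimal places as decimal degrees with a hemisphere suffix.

60.6458° N, 97.4583° W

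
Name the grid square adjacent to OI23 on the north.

OI24

Latitude square 3; +1 → 4.
The longitude characters are unchanged.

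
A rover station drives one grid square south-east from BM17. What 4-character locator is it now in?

BM26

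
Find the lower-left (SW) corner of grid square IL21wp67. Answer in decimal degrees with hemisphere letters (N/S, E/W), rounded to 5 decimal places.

21.65417° N, 14.11667° W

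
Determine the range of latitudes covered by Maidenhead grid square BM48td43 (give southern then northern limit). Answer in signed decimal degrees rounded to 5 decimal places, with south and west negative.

38.13750, 38.14167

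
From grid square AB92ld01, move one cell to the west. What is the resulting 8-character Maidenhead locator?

Longitude extended square 0; −1 → -1, wraps to 9, carry into subsquare.
Longitude subsquare l = 11; −1 → 10 = k.
The latitude characters are unchanged.

AB92kd91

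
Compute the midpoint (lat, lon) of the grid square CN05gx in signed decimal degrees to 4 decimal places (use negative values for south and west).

45.9792, -139.4583

Field C=2, N=13: +2·20° lon, +13·10° lat → SW at lon -140°, lat 40°.
Square 0, 5: +0·2° lon, +5·1° lat → SW at lon -140°, lat 45°.
Subsquare g=6, x=23: +6·0.0833333° lon, +23·0.0416667° lat → SW at lon -139.5°, lat 45.9583°.
Cell spans 0.0833333° lon × 0.0416667° lat. Centre is SW corner plus half of each.
latitude 45.9792, longitude -139.4583.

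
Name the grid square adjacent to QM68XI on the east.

Longitude subsquare x = 23; +1 → 24, wraps to 0 = a, carry into square.
Longitude square 6; +1 → 7.
The latitude characters are unchanged.

QM78ai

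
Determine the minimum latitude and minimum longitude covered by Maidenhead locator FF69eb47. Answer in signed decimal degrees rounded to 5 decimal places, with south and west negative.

-30.92917, -67.63333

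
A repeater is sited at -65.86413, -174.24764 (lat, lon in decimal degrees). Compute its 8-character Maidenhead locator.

Add 180° to longitude and 90° to latitude: 5.75236, 24.13587.
Field: lon ⌊5.75236/20⌋ = 0 → A; lat ⌊24.13587/10⌋ = 2 → C.
Square: lon ⌊5.75236/2⌋ = 2; lat ⌊4.13587/1⌋ = 4.
Subsquare: lon ⌊1.75236/0.0833333⌋ = 21 → v; lat ⌊0.13587/0.0416667⌋ = 3 → d.
Extended square: lon ⌊0.00236/0.00833333⌋ = 0; lat ⌊0.01087/0.00416667⌋ = 2.

AC24vd02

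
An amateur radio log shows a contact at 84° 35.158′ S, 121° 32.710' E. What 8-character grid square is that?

Shift to the Maidenhead origin (180°W, 90°S): lon 301.54517, lat 5.41403.
Field: lon ⌊301.54517/20⌋ = 15 → P; lat ⌊5.41403/10⌋ = 0 → A.
Square: lon ⌊1.54517/2⌋ = 0; lat ⌊5.41403/1⌋ = 5.
Subsquare: lon ⌊1.54517/0.0833333⌋ = 18 → s; lat ⌊0.41403/0.0416667⌋ = 9 → j.
Extended square: lon ⌊0.04517/0.00833333⌋ = 5; lat ⌊0.03903/0.00416667⌋ = 9.

PA05sj59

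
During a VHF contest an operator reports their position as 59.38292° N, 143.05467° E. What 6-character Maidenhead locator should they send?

Add 180° to longitude and 90° to latitude: 323.0547, 149.3829.
Field: lon ⌊323.0547/20⌋ = 16 → Q; lat ⌊149.3829/10⌋ = 14 → O.
Square: lon ⌊3.0547/2⌋ = 1; lat ⌊9.3829/1⌋ = 9.
Subsquare: lon ⌊1.0547/0.0833333⌋ = 12 → m; lat ⌊0.3829/0.0416667⌋ = 9 → j.

QO19mj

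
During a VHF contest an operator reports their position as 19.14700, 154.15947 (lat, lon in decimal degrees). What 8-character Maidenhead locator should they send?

QK79bd95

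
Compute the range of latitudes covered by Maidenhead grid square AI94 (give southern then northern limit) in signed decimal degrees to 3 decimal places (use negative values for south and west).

Field A=0, I=8: +0·20° lon, +8·10° lat → SW at lon -180°, lat -10°.
Square 9, 4: +9·2° lon, +4·1° lat → SW at lon -162°, lat -6°.
Cell spans 2° lon × 1° lat.
south -6.000, north -5.000.

-6.000, -5.000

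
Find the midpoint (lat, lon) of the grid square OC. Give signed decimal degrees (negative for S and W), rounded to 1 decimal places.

-65.0, 110.0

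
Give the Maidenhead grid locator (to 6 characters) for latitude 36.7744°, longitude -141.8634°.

Add 180° to longitude and 90° to latitude: 38.1366, 126.7744.
Field: 38.1366/20 → 1 → B, 126.7744/10 → 12 → M; chars BM.
Square: 18.1366/2 → 9, 6.7744/1 → 6; chars 96.
Subsquare: 0.1366/0.0833333 → 1 → b, 0.7744/0.0416667 → 18 → s; chars bs.

BM96bs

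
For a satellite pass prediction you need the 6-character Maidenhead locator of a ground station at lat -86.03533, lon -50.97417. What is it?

GA43mx

Add 180° to longitude and 90° to latitude: 129.0258, 3.9647.
Field (20°×10°, letters A–R): lon ⌊129.0258/20⌋ = 6 → G; lat ⌊3.9647/10⌋ = 0 → A.
Square (2°×1°, digits 0–9): lon ⌊9.0258/2⌋ = 4; lat ⌊3.9647/1⌋ = 3.
Subsquare (5′×2.5′, letters a–x): lon ⌊1.0258/0.0833333⌋ = 12 → m; lat ⌊0.9647/0.0416667⌋ = 23 → x.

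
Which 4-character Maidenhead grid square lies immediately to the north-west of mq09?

LR90

Longitude square 0; −1 → -1, wraps to 9, carry into field.
Longitude field M = 12; −1 → 11 = L.
Latitude square 9; +1 → 10, wraps to 0, carry into field.
Latitude field Q = 16; +1 → 17 = R.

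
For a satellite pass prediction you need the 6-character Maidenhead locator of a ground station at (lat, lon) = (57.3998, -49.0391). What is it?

Offset from 180°W / 90°S: lon 130.9609°, lat 147.3998°.
Field: lon ⌊130.9609/20⌋ = 6 → G; lat ⌊147.3998/10⌋ = 14 → O.
Square: lon ⌊10.9609/2⌋ = 5; lat ⌊7.3998/1⌋ = 7.
Subsquare: lon ⌊0.9609/0.0833333⌋ = 11 → l; lat ⌊0.3998/0.0416667⌋ = 9 → j.

GO57lj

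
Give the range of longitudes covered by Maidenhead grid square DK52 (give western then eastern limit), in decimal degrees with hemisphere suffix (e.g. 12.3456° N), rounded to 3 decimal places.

110.000° W, 108.000° W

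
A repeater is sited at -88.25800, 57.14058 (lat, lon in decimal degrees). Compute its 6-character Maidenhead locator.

LA81nr

Shift to the Maidenhead origin (180°W, 90°S): lon 237.1406, lat 1.7420.
Field: 237.1406/20 → 11 → L, 1.7420/10 → 0 → A; chars LA.
Square: 17.1406/2 → 8, 1.7420/1 → 1; chars 81.
Subsquare: 1.1406/0.0833333 → 13 → n, 0.7420/0.0416667 → 17 → r; chars nr.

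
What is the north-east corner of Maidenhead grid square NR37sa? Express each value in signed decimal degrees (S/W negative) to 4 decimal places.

Field N=13, R=17: +13·20° lon, +17·10° lat → SW at lon 80°, lat 80°.
Square 3, 7: +3·2° lon, +7·1° lat → SW at lon 86°, lat 87°.
Subsquare s=18, a=0: +18·0.0833333° lon, +0·0.0416667° lat → SW at lon 87.5°, lat 87°.
Cell spans 0.0833333° lon × 0.0416667° lat. NE corner is SW corner plus one full cell.
latitude 87.0417, longitude 87.5833.

87.0417, 87.5833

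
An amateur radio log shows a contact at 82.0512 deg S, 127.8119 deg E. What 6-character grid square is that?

PA37vw

Shift to the Maidenhead origin (180°W, 90°S): lon 307.8119, lat 7.9488.
Field: 307.8119/20 → 15 → P, 7.9488/10 → 0 → A; chars PA.
Square: 7.8119/2 → 3, 7.9488/1 → 7; chars 37.
Subsquare: 1.8119/0.0833333 → 21 → v, 0.9488/0.0416667 → 22 → w; chars vw.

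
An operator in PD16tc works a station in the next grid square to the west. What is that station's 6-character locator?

Longitude subsquare t = 19; −1 → 18 = s.
The latitude characters are unchanged.

PD16sc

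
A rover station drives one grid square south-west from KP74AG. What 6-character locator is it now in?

Longitude subsquare a = 0; −1 → -1, wraps to 23 = x, carry into square.
Longitude square 7; −1 → 6.
Latitude subsquare g = 6; −1 → 5 = f.

KP64xf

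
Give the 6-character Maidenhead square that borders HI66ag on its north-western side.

HI56xh

Longitude subsquare a = 0; −1 → -1, wraps to 23 = x, carry into square.
Longitude square 6; −1 → 5.
Latitude subsquare g = 6; +1 → 7 = h.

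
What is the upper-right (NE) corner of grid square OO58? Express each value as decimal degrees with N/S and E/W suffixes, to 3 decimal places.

Field O=14, O=14: +14·20° lon, +14·10° lat → SW at lon 100°, lat 50°.
Square 5, 8: +5·2° lon, +8·1° lat → SW at lon 110°, lat 58°.
Cell spans 2° lon × 1° lat. NE corner is SW corner plus one full cell.
latitude 59.000° N, longitude 112.000° E.

59.000° N, 112.000° E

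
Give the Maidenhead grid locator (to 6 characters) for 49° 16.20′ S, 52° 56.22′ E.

Shift to the Maidenhead origin (180°W, 90°S): lon 232.9370, lat 40.7300.
Field: 232.9370/20 → 11 → L, 40.7300/10 → 4 → E; chars LE.
Square: 12.9370/2 → 6, 0.7300/1 → 0; chars 60.
Subsquare: 0.9370/0.0833333 → 11 → l, 0.7300/0.0416667 → 17 → r; chars lr.

LE60lr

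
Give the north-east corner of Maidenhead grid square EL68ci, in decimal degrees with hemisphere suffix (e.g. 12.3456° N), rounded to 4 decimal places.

28.3750° N, 87.7500° W

Field E=4, L=11: +4·20° lon, +11·10° lat → SW at lon -100°, lat 20°.
Square 6, 8: +6·2° lon, +8·1° lat → SW at lon -88°, lat 28°.
Subsquare c=2, i=8: +2·0.0833333° lon, +8·0.0416667° lat → SW at lon -87.8333°, lat 28.3333°.
Cell spans 0.0833333° lon × 0.0416667° lat. NE corner is SW corner plus one full cell.
latitude 28.3750° N, longitude 87.7500° W.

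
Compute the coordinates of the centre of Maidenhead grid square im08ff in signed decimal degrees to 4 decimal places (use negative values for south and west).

Field I=8, M=12: +8·20° lon, +12·10° lat → SW at lon -20°, lat 30°.
Square 0, 8: +0·2° lon, +8·1° lat → SW at lon -20°, lat 38°.
Subsquare f=5, f=5: +5·0.0833333° lon, +5·0.0416667° lat → SW at lon -19.5833°, lat 38.2083°.
Cell spans 0.0833333° lon × 0.0416667° lat. Centre is SW corner plus half of each.
latitude 38.2292, longitude -19.5417.

38.2292, -19.5417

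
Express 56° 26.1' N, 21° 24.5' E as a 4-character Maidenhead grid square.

Add 180° to longitude and 90° to latitude: 201.41, 146.44.
Field: 201.41/20 → 10 → K, 146.44/10 → 14 → O; chars KO.
Square: 1.41/2 → 0, 6.44/1 → 6; chars 06.

KO06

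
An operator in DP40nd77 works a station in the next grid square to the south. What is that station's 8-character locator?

Latitude extended square 7; −1 → 6.
The longitude characters are unchanged.

DP40nd76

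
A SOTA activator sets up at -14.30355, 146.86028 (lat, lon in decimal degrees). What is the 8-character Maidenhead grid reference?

QH35kq37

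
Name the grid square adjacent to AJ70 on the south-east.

AI89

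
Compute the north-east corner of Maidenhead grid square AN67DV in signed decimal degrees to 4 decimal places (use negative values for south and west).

Field A=0, N=13: +0·20° lon, +13·10° lat → SW at lon -180°, lat 40°.
Square 6, 7: +6·2° lon, +7·1° lat → SW at lon -168°, lat 47°.
Subsquare d=3, v=21: +3·0.0833333° lon, +21·0.0416667° lat → SW at lon -167.75°, lat 47.875°.
Cell spans 0.0833333° lon × 0.0416667° lat. NE corner is SW corner plus one full cell.
latitude 47.9167, longitude -167.6667.

47.9167, -167.6667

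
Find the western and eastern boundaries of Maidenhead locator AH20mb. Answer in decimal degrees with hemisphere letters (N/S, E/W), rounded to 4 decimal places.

Field A=0, H=7: +0·20° lon, +7·10° lat → SW at lon -180°, lat -20°.
Square 2, 0: +2·2° lon, +0·1° lat → SW at lon -176°, lat -20°.
Subsquare m=12, b=1: +12·0.0833333° lon, +1·0.0416667° lat → SW at lon -175°, lat -19.9583°.
Cell spans 0.0833333° lon × 0.0416667° lat.
west 175.0000° W, east 174.9167° W.

175.0000° W, 174.9167° W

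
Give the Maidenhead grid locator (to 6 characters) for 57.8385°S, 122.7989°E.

PD12jd

Shift to the Maidenhead origin (180°W, 90°S): lon 302.7989, lat 32.1615.
Field: 302.7989/20 → 15 → P, 32.1615/10 → 3 → D; chars PD.
Square: 2.7989/2 → 1, 2.1615/1 → 2; chars 12.
Subsquare: 0.7989/0.0833333 → 9 → j, 0.1615/0.0416667 → 3 → d; chars jd.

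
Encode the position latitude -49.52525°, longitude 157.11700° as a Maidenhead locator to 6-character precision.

QE80nl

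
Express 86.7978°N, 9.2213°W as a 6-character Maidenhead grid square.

Shift to the Maidenhead origin (180°W, 90°S): lon 170.7787, lat 176.7978.
Field: 170.7787/20 → 8 → I, 176.7978/10 → 17 → R; chars IR.
Square: 10.7787/2 → 5, 6.7978/1 → 6; chars 56.
Subsquare: 0.7787/0.0833333 → 9 → j, 0.7978/0.0416667 → 19 → t; chars jt.

IR56jt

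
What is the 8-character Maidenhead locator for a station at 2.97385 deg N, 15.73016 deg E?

Add 180° to longitude and 90° to latitude: 195.73016, 92.97385.
Field (20°×10°, letters A–R): 195.73016/20 → 9 → J, 92.97385/10 → 9 → J; chars JJ.
Square (2°×1°, digits 0–9): 15.73016/2 → 7, 2.97385/1 → 2; chars 72.
Subsquare (5′×2.5′, letters a–x): 1.73016/0.0833333 → 20 → u, 0.97385/0.0416667 → 23 → x; chars ux.
Extended square (30″×15″, digits 0–9): 0.06349/0.00833333 → 7, 0.01552/0.00416667 → 3; chars 73.

JJ72ux73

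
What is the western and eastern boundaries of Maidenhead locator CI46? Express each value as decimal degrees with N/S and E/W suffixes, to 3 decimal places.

132.000° W, 130.000° W

Field C=2, I=8: +2·20° lon, +8·10° lat → SW at lon -140°, lat -10°.
Square 4, 6: +4·2° lon, +6·1° lat → SW at lon -132°, lat -4°.
Cell spans 2° lon × 1° lat.
west 132.000° W, east 130.000° W.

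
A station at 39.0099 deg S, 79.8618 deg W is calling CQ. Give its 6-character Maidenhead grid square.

FF00bx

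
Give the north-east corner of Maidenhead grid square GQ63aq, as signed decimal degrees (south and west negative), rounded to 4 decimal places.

73.7083, -47.9167

Field G=6, Q=16: +6·20° lon, +16·10° lat → SW at lon -60°, lat 70°.
Square 6, 3: +6·2° lon, +3·1° lat → SW at lon -48°, lat 73°.
Subsquare a=0, q=16: +0·0.0833333° lon, +16·0.0416667° lat → SW at lon -48°, lat 73.6667°.
Cell spans 0.0833333° lon × 0.0416667° lat. NE corner is SW corner plus one full cell.
latitude 73.7083, longitude -47.9167.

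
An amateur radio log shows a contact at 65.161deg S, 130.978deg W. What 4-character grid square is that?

Shift to the Maidenhead origin (180°W, 90°S): lon 49.02, lat 24.84.
Field: lon ⌊49.02/20⌋ = 2 → C; lat ⌊24.84/10⌋ = 2 → C.
Square: lon ⌊9.02/2⌋ = 4; lat ⌊4.84/1⌋ = 4.

CC44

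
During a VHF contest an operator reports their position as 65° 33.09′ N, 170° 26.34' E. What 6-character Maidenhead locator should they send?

RP55fn

Add 180° to longitude and 90° to latitude: 350.4390, 155.5515.
Field: lon ⌊350.4390/20⌋ = 17 → R; lat ⌊155.5515/10⌋ = 15 → P.
Square: lon ⌊10.4390/2⌋ = 5; lat ⌊5.5515/1⌋ = 5.
Subsquare: lon ⌊0.4390/0.0833333⌋ = 5 → f; lat ⌊0.5515/0.0416667⌋ = 13 → n.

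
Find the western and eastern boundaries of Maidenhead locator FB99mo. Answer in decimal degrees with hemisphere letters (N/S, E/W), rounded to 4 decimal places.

61.0000° W, 60.9167° W

Field F=5, B=1: +5·20° lon, +1·10° lat → SW at lon -80°, lat -80°.
Square 9, 9: +9·2° lon, +9·1° lat → SW at lon -62°, lat -71°.
Subsquare m=12, o=14: +12·0.0833333° lon, +14·0.0416667° lat → SW at lon -61°, lat -70.4167°.
Cell spans 0.0833333° lon × 0.0416667° lat.
west 61.0000° W, east 60.9167° W.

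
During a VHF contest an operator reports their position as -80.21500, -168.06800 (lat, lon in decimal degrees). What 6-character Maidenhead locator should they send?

AA59xs

Add 180° to longitude and 90° to latitude: 11.9320, 9.7850.
Field: lon ⌊11.9320/20⌋ = 0 → A; lat ⌊9.7850/10⌋ = 0 → A.
Square: lon ⌊11.9320/2⌋ = 5; lat ⌊9.7850/1⌋ = 9.
Subsquare: lon ⌊1.9320/0.0833333⌋ = 23 → x; lat ⌊0.7850/0.0416667⌋ = 18 → s.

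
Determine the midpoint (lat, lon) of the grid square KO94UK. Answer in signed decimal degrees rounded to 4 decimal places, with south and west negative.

Field K=10, O=14: +10·20° lon, +14·10° lat → SW at lon 20°, lat 50°.
Square 9, 4: +9·2° lon, +4·1° lat → SW at lon 38°, lat 54°.
Subsquare u=20, k=10: +20·0.0833333° lon, +10·0.0416667° lat → SW at lon 39.6667°, lat 54.4167°.
Cell spans 0.0833333° lon × 0.0416667° lat. Centre is SW corner plus half of each.
latitude 54.4375, longitude 39.7083.

54.4375, 39.7083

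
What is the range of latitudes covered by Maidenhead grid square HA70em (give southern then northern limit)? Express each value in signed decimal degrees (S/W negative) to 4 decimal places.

-89.5000, -89.4583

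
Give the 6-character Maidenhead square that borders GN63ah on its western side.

GN53xh

Longitude subsquare a = 0; −1 → -1, wraps to 23 = x, carry into square.
Longitude square 6; −1 → 5.
The latitude characters are unchanged.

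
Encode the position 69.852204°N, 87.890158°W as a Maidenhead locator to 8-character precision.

EP69bu34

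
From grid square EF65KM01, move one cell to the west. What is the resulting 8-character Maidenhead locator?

EF65jm91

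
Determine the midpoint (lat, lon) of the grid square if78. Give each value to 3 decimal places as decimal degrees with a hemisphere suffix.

31.500° S, 5.000° W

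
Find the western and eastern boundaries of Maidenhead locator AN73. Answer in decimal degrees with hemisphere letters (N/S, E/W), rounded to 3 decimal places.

Field A=0, N=13: +0·20° lon, +13·10° lat → SW at lon -180°, lat 40°.
Square 7, 3: +7·2° lon, +3·1° lat → SW at lon -166°, lat 43°.
Cell spans 2° lon × 1° lat.
west 166.000° W, east 164.000° W.

166.000° W, 164.000° W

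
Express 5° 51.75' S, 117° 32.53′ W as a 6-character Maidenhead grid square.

Offset from 180°W / 90°S: lon 62.4578°, lat 84.1375°.
Field: lon ⌊62.4578/20⌋ = 3 → D; lat ⌊84.1375/10⌋ = 8 → I.
Square: lon ⌊2.4578/2⌋ = 1; lat ⌊4.1375/1⌋ = 4.
Subsquare: lon ⌊0.4578/0.0833333⌋ = 5 → f; lat ⌊0.1375/0.0416667⌋ = 3 → d.

DI14fd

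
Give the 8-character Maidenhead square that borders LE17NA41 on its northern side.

LE17na42

Latitude extended square 1; +1 → 2.
The longitude characters are unchanged.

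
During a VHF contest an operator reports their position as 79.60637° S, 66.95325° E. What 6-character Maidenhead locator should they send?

MB30lj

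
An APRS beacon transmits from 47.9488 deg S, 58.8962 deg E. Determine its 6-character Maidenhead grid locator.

LE92kb

Add 180° to longitude and 90° to latitude: 238.8962, 42.0512.
Field: lon ⌊238.8962/20⌋ = 11 → L; lat ⌊42.0512/10⌋ = 4 → E.
Square: lon ⌊18.8962/2⌋ = 9; lat ⌊2.0512/1⌋ = 2.
Subsquare: lon ⌊0.8962/0.0833333⌋ = 10 → k; lat ⌊0.0512/0.0416667⌋ = 1 → b.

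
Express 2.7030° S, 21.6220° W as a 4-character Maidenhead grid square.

HI97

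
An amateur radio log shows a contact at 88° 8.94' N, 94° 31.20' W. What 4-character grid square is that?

ER28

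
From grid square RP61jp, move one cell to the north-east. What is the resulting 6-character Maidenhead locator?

RP61kq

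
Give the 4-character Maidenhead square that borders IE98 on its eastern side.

Longitude square 9; +1 → 10, wraps to 0, carry into field.
Longitude field I = 8; +1 → 9 = J.
The latitude characters are unchanged.

JE08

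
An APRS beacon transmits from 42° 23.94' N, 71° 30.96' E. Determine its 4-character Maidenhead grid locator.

MN52

Offset from 180°W / 90°S: lon 251.52°, lat 132.40°.
Field: 251.52/20 → 12 → M, 132.40/10 → 13 → N; chars MN.
Square: 11.52/2 → 5, 2.40/1 → 2; chars 52.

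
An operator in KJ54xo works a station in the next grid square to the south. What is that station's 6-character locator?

KJ54xn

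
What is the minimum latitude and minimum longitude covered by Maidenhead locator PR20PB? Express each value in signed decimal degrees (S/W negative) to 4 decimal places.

80.0417, 125.2500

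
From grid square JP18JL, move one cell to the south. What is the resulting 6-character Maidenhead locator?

Latitude subsquare l = 11; −1 → 10 = k.
The longitude characters are unchanged.

JP18jk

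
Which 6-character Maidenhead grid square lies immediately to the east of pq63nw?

Longitude subsquare n = 13; +1 → 14 = o.
The latitude characters are unchanged.

PQ63ow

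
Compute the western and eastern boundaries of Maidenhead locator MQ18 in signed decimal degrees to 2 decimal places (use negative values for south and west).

62.00, 64.00

Field M=12, Q=16: +12·20° lon, +16·10° lat → SW at lon 60°, lat 70°.
Square 1, 8: +1·2° lon, +8·1° lat → SW at lon 62°, lat 78°.
Cell spans 2° lon × 1° lat.
west 62.00, east 64.00.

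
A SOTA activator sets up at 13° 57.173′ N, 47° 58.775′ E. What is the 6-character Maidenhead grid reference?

Offset from 180°W / 90°S: lon 227.9796°, lat 103.9529°.
Field: lon ⌊227.9796/20⌋ = 11 → L; lat ⌊103.9529/10⌋ = 10 → K.
Square: lon ⌊7.9796/2⌋ = 3; lat ⌊3.9529/1⌋ = 3.
Subsquare: lon ⌊1.9796/0.0833333⌋ = 23 → x; lat ⌊0.9529/0.0416667⌋ = 22 → w.

LK33xw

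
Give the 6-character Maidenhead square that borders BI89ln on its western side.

BI89kn

Longitude subsquare l = 11; −1 → 10 = k.
The latitude characters are unchanged.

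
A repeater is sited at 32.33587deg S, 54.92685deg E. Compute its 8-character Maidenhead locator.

Add 180° to longitude and 90° to latitude: 234.92685, 57.66413.
Field: lon ⌊234.92685/20⌋ = 11 → L; lat ⌊57.66413/10⌋ = 5 → F.
Square: lon ⌊14.92685/2⌋ = 7; lat ⌊7.66413/1⌋ = 7.
Subsquare: lon ⌊0.92685/0.0833333⌋ = 11 → l; lat ⌊0.66413/0.0416667⌋ = 15 → p.
Extended square: lon ⌊0.01018/0.00833333⌋ = 1; lat ⌊0.03913/0.00416667⌋ = 9.

LF77lp19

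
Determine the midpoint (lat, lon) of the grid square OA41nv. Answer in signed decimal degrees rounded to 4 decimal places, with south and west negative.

-88.1042, 109.1250

Field O=14, A=0: +14·20° lon, +0·10° lat → SW at lon 100°, lat -90°.
Square 4, 1: +4·2° lon, +1·1° lat → SW at lon 108°, lat -89°.
Subsquare n=13, v=21: +13·0.0833333° lon, +21·0.0416667° lat → SW at lon 109.083°, lat -88.125°.
Cell spans 0.0833333° lon × 0.0416667° lat. Centre is SW corner plus half of each.
latitude -88.1042, longitude 109.1250.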